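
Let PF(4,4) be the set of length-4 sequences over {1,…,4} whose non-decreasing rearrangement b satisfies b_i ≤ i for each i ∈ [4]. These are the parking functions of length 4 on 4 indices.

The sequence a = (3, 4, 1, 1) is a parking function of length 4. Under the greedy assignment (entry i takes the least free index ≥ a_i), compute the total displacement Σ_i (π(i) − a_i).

1

Σπ = 4·5/2 = 10 (π permutes [4]); Σa = 3+4+1+1 = 9; disp = 10−9 = 1.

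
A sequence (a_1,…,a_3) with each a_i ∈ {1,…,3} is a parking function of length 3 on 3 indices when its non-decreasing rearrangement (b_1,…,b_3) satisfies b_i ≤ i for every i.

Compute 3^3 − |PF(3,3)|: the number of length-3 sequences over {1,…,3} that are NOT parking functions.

|PF| = (4−3)·4^(3−1) = 1·16 = 16
Example (2,3,3) → sorted (2,3,3): b_1=2>1, not a PF.
3^3 − 16 = 27 − 16 = 11

11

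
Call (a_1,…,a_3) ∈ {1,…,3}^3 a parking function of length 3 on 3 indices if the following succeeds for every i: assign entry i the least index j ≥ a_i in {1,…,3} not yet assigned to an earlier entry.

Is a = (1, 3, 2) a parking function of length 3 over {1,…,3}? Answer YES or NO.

Sorted: b = (1, 2, 3).
  b_1=1 ≤ 1
  b_2=2 ≤ 2
  b_3=3 ≤ 3
All bounds hold ⇒ YES

YES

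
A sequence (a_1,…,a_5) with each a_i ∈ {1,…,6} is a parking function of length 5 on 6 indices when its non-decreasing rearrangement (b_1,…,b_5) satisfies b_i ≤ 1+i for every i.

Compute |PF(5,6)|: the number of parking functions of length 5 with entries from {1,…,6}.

|PF| = (6−5+1)·(6+1)^(5−1) = 2×2401 = 4802 [KW]
E.g. (5,2,1,6,4) → sorted (1,2,4,5,6): b_i ≤ 1+i ∀i, a PF.

4802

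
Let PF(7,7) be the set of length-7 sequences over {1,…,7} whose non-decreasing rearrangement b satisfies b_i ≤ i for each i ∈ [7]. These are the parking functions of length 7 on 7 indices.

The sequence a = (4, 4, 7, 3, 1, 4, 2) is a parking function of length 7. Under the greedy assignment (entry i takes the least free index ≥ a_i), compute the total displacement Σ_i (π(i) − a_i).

Σπ(i) = 1+…+7 = 28; Σa = 4+4+7+3+1+4+2 = 25; disp = 28−25 = 3.

3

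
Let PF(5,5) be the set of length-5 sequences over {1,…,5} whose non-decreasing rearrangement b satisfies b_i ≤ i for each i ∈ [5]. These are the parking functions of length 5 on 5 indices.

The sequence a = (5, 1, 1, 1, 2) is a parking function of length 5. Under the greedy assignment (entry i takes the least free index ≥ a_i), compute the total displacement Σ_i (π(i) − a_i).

Σπ = 15 ({1..5} each once); Σa = 5+1+1+1+2 = 10; disp = 15−10 = 5.

5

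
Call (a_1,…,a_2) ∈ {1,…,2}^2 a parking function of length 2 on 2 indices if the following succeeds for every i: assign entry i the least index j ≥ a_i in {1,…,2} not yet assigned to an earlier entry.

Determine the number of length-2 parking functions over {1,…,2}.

3

Count = (2+1−2)·(2+1)^{2−1} = 1·3 = 3 (Konheim–Weiss)
Example (1,1) → sorted (1,1): b_i ≤ i ∀i, a PF.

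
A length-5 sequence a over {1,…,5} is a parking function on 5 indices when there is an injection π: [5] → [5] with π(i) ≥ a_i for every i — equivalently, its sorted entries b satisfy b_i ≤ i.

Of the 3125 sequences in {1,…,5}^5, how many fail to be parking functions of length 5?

1829

|PF| = (5+1−5)·(5+1)^{5−1} = 1·1296 = 1296
Example (4,2,2,4,4) → sorted (2,2,4,4,4): b_1=2>1, not a PF.
Total 3125; non-PF = 3125−1296 = 1829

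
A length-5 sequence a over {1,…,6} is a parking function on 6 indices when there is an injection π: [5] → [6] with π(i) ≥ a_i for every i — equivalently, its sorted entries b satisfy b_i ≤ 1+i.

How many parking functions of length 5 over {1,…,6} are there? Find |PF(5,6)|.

#PF = 2·7^4 = 2·2401 = 4802 (Pollak)
One tuple (2,6,3,5,1) → sorted (1,2,3,5,6): b_i ≤ 1+i ∀i, a PF.

4802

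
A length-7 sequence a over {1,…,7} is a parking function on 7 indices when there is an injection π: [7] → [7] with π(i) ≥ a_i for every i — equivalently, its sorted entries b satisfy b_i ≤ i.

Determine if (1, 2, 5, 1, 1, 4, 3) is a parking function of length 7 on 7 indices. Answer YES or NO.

YES

Rearranged: b = (1, 1, 1, 2, 3, 4, 5).
  b_1=1 ≤ 1
  b_2=1 ≤ 2
  b_3=1 ≤ 3
  b_4=2 ≤ 4
  b_5=3 ≤ 5
  b_6=4 ≤ 6
  b_7=5 ≤ 7
All bounds hold ⇒ YES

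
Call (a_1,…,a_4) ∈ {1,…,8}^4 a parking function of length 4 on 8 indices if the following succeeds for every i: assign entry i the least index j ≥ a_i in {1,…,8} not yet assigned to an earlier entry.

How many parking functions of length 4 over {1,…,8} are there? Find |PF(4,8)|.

|PF| = (8+1−4)·(8+1)^{4−1} = 5 · 729 = 3645 [KW]
Example (1,8,1,7) → sorted (1,1,7,8): b_i ≤ 4+i ∀i, a PF.

3645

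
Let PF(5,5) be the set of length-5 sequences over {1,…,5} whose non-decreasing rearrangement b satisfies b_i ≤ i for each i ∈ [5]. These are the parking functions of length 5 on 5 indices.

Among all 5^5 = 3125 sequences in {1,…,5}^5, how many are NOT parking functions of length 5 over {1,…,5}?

Count = (5+1−5)·(5+1)^{5−1} = 1·1296 = 1296 [KW]
Example (4,3,4,4,4) → sorted (3,4,4,4,4): b_1=3>1, not a PF.
5^5 − 1296 = 3125 − 1296 = 1829

1829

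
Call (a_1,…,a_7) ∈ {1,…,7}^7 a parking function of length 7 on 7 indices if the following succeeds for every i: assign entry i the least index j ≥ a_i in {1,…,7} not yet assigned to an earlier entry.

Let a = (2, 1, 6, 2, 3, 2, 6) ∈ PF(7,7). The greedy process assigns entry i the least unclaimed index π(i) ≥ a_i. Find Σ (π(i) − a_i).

6

Σπ(i) = 1+…+7 = 28; Σa = 2+1+6+2+3+2+6 = 22; disp = 28−22 = 6.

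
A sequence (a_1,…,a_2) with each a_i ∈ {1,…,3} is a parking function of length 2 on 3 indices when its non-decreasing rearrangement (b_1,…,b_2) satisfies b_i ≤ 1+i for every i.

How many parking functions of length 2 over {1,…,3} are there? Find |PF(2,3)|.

Count = (3−2+1)·(3+1)^(2−1) = 2·4 = 8 (Konheim–Weiss)
E.g. (1,2) → sorted (1,2): b_i ≤ 1+i ∀i, a PF.

8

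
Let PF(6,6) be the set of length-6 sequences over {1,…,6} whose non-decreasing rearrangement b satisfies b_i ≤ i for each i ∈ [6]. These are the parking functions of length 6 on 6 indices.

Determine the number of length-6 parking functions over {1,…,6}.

#PF = (6+1−6)·(6+1)^{6−1} = 1×16807 = 16807 [KW]
Check (5,2,1,6,1,2) → sorted (1,1,2,2,5,6): b_i ≤ i ∀i, a PF.

16807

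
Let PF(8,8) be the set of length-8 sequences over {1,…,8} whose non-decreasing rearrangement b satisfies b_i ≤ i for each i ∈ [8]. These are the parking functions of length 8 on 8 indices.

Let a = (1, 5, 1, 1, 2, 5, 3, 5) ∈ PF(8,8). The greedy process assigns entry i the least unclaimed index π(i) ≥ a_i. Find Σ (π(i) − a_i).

13

Σπ(i) = 1+…+8 = 36; Σa = 1+5+1+1+2+5+3+5 = 23; disp = 36−23 = 13.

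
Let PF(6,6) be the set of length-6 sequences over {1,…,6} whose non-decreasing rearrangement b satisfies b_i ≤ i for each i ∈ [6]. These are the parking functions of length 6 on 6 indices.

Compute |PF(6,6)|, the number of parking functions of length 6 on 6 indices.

Count = (6−6+1)·(6+1)^(6−1) = 1·16807 = 16807
Check (5,1,1,5,3,2) → sorted (1,1,2,3,5,5): b_i ≤ i ∀i, a PF.

16807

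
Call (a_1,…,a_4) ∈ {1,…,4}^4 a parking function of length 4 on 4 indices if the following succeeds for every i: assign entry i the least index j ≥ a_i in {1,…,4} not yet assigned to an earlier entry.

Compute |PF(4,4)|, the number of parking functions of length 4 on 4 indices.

125

#PF = (4+1−4)·(4+1)^{4−1} = 1·125 = 125 [KW]
One tuple (1,2,1,2) → sorted (1,1,2,2): b_i ≤ i ∀i, a PF.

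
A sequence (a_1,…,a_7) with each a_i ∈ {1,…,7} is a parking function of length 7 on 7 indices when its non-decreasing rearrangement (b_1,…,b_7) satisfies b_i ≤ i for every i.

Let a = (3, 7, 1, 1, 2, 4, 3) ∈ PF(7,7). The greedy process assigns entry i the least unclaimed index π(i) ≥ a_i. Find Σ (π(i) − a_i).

Σπ = 7·8/2 = 28 (π permutes [7]); Σa = 3+7+1+1+2+4+3 = 21; disp = 28−21 = 7.

7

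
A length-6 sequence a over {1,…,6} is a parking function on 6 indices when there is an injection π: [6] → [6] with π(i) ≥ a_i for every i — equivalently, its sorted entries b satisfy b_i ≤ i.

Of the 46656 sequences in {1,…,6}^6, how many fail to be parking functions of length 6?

29849

#PF = (7−6)·7^(6−1) = 1·16807 = 16807 [KW]
Check (2,6,4,4,6,2) → sorted (2,2,4,4,6,6): b_1=2>1, not a PF.
So 46656 − 16807 = 29849 fail.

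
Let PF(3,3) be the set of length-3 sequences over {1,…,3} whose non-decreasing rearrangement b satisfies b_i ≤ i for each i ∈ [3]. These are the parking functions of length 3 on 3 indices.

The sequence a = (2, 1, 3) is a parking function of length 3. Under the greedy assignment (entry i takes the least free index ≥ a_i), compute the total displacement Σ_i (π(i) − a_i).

0

Σπ = 6 ({1..3} each once); Σa = 2+1+3 = 6; disp = 6−6 = 0.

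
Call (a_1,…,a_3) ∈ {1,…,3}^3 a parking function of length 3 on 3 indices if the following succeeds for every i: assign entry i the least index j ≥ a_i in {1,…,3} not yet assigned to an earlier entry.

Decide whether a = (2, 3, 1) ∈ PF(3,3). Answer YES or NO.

Rearranged: b = (1, 2, 3).
  b_1=1 ≤ 1
  b_2=2 ≤ 2
  b_3=3 ≤ 3
All bounds hold ⇒ YES

YES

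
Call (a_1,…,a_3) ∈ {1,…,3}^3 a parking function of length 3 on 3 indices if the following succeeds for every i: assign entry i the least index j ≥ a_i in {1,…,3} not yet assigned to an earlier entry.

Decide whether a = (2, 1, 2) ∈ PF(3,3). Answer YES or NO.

Order a: b = (1, 2, 2).
  b_1=1 ≤ 1
  b_2=2 ≤ 2
  b_3=2 ≤ 3
All bounds hold ⇒ YES

YES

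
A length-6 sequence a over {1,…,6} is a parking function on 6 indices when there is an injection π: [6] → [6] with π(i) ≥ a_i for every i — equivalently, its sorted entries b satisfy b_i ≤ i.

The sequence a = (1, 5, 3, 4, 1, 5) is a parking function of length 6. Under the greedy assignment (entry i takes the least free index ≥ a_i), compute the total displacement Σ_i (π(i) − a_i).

Σπ(i) = 1+…+6 = 21; Σa = 1+5+3+4+1+5 = 19; disp = 21−19 = 2.

2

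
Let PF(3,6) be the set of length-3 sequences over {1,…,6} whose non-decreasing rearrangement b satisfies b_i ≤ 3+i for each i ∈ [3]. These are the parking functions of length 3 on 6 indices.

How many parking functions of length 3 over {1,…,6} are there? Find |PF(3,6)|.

|PF(3,6)| = (7−3)·7^(3−1) = 4·49 = 196 (Konheim–Weiss)
One tuple (4,5,3) → sorted (3,4,5): b_i ≤ 3+i ∀i, a PF.

196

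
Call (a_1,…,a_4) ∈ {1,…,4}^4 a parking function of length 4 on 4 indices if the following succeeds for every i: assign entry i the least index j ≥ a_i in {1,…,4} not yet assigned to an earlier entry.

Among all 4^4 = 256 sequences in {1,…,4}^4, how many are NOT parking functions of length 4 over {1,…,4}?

131

|PF| = (4+1−4)·(4+1)^{4−1} = 1 · 125 = 125
One tuple (3,4,2,3) → sorted (2,3,3,4): b_1=2>1, not a PF.
Total 256; non-PF = 256−125 = 131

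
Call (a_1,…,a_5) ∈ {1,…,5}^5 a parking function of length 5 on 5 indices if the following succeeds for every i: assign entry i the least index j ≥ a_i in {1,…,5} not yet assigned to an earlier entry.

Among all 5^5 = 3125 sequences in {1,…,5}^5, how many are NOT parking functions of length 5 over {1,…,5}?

1829

#PF = (5+1−5)·(5+1)^{5−1} = 1×1296 = 1296 [KW]
E.g. (5,5,2,4,5) → sorted (2,4,5,5,5): b_1=2>1, not a PF.
Total 3125; non-PF = 3125−1296 = 1829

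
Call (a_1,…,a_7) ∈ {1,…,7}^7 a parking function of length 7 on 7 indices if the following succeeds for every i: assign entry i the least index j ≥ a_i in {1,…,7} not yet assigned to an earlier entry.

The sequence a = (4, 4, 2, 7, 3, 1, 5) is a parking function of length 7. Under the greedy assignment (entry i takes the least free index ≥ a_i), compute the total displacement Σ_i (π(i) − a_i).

Σπ(i) = 1+…+7 = 28; Σa = 4+4+2+7+3+1+5 = 26; disp = 28−26 = 2.

2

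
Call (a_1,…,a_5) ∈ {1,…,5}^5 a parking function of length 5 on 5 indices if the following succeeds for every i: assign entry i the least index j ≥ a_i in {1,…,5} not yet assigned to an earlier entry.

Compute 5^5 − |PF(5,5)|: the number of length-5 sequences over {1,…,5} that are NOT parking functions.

|PF| = (5+1−5)·(5+1)^{5−1} = 1·1296 = 1296
One tuple (4,4,5,4,4) → sorted (4,4,4,4,5): b_1=4>1, not a PF.
So 3125 − 1296 = 1829 fail.

1829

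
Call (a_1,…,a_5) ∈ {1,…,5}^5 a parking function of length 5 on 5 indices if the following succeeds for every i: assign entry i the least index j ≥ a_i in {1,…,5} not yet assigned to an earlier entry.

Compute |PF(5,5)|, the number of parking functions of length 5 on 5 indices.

#PF = (5−5+1)·(5+1)^(5−1) = 1·1296 = 1296 (Konheim–Weiss)
Check (3,2,3,3,1) → sorted (1,2,3,3,3): b_i ≤ i ∀i, a PF.

1296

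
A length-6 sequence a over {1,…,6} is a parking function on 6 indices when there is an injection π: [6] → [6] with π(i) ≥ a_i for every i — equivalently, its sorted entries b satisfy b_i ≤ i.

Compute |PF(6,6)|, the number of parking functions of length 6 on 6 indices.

#PF = 1·7^5 = 1 · 16807 = 16807
One tuple (2,1,2,4,2,3) → sorted (1,2,2,2,3,4): b_i ≤ i ∀i, a PF.

16807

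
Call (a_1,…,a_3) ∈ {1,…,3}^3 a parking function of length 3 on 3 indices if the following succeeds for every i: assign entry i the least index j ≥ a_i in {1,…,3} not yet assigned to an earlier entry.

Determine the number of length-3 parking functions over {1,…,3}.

16

Count = (3+1−3)·(3+1)^{3−1} = 1·16 = 16
One tuple (2,2,1) → sorted (1,2,2): b_i ≤ i ∀i, a PF.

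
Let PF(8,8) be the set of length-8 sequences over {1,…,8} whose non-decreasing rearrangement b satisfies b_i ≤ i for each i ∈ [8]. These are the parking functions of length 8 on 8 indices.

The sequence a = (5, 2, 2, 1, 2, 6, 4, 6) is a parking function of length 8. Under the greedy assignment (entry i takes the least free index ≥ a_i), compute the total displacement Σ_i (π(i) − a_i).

8

Σπ = 8·9/2 = 36 (π permutes [8]); Σa = 5+2+2+1+2+6+4+6 = 28; disp = 36−28 = 8.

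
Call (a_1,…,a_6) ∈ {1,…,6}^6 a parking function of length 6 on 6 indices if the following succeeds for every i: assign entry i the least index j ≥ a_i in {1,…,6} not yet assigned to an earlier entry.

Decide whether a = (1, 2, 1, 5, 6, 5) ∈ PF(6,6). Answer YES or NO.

NO

Order a: b = (1, 1, 2, 5, 5, 6).
  b_1=1 ≤ 1
  b_2=1 ≤ 2
  b_3=2 ≤ 3
  b_4=5 > 4
  fails at i=4 ⇒ NO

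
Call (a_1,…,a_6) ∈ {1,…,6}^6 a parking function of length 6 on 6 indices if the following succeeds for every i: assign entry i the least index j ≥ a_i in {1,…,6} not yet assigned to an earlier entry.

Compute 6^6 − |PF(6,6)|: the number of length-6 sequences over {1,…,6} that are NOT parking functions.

#PF = (6−6+1)·(6+1)^(6−1) = 1·16807 = 16807
One tuple (1,6,4,5,3,3) → sorted (1,3,3,4,5,6): b_2=3>2, not a PF.
6^6 − 16807 = 46656 − 16807 = 29849

29849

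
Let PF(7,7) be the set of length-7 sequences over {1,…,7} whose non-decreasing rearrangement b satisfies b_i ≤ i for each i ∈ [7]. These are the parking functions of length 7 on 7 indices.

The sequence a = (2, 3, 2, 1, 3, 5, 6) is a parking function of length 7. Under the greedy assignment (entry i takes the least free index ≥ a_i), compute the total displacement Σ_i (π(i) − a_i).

Σπ = 7·8/2 = 28 (π permutes [7]); Σa = 2+3+2+1+3+5+6 = 22; disp = 28−22 = 6.

6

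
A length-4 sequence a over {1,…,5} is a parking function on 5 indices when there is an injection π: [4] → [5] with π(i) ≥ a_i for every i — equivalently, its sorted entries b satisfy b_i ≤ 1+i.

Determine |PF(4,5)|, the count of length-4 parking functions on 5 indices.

432

Count = 2·6^3 = 2 · 216 = 432
Example (3,1,2,4) → sorted (1,2,3,4): b_i ≤ 1+i ∀i, a PF.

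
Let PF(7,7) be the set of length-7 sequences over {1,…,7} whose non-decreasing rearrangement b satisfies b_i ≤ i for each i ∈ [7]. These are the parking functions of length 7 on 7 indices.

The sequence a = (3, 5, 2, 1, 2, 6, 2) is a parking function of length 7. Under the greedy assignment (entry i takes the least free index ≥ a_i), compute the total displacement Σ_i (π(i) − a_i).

7

Σπ(i) = 1+…+7 = 28; Σa = 3+5+2+1+2+6+2 = 21; disp = 28−21 = 7.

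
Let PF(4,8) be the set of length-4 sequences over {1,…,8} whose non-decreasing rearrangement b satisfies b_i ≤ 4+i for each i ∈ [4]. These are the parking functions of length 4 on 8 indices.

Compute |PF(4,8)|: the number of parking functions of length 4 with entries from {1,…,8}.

|PF| = (8−4+1)·(8+1)^(4−1) = 5×729 = 3645 (Konheim–Weiss)
One tuple (5,3,1,3) → sorted (1,3,3,5): b_i ≤ 4+i ∀i, a PF.

3645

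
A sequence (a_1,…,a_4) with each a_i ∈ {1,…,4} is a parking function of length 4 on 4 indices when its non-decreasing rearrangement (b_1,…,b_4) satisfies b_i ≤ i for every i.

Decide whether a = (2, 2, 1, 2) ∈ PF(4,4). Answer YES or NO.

Sorted: b = (1, 2, 2, 2).
  b_1=1 ≤ 1
  b_2=2 ≤ 2
  b_3=2 ≤ 3
  b_4=2 ≤ 4
All bounds hold ⇒ YES

YES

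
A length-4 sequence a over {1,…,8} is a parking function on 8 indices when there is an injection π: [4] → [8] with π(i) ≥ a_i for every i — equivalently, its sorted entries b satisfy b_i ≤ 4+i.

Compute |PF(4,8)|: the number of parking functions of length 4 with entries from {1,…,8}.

Count = 5·9^3 = 5·729 = 3645 (Konheim–Weiss)
E.g. (5,6,7,1) → sorted (1,5,6,7): b_i ≤ 4+i ∀i, a PF.

3645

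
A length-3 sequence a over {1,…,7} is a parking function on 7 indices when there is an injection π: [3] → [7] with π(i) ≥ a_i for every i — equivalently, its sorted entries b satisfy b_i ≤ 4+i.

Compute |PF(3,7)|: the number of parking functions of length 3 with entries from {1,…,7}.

320

#PF = (7−3+1)·(7+1)^(3−1) = 5·64 = 320 (Konheim–Weiss)
Example (6,4,6) → sorted (4,6,6): b_i ≤ 4+i ∀i, a PF.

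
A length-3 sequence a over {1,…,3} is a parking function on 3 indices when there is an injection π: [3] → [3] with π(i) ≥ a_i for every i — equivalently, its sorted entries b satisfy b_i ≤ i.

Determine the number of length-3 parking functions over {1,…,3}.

16

|PF| = (3−3+1)·(3+1)^(3−1) = 1 · 16 = 16 (Pollak)
Check (3,2,1) → sorted (1,2,3): b_i ≤ i ∀i, a PF.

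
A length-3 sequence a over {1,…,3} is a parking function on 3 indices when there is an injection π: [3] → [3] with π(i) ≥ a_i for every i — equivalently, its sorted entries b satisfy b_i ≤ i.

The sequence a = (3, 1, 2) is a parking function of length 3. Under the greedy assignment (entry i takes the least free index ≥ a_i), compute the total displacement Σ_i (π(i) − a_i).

0

Σπ = 3·4/2 = 6 (π permutes [3]); Σa = 3+1+2 = 6; disp = 6−6 = 0.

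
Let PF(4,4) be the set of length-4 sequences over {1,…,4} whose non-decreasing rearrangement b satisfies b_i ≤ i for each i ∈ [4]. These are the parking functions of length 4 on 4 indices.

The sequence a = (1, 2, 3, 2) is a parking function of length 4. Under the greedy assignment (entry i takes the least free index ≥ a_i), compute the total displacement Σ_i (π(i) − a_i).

Σπ = 10 ({1..4} each once); Σa = 1+2+3+2 = 8; disp = 10−8 = 2.

2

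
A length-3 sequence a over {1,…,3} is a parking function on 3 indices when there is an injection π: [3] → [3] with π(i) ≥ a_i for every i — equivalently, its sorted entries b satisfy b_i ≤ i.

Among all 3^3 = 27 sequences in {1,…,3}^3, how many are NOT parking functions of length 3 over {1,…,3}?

#PF = (3−3+1)·(3+1)^(3−1) = 1 · 16 = 16 (Pollak)
E.g. (3,2,3) → sorted (2,3,3): b_1=2>1, not a PF.
So 27 − 16 = 11 fail.

11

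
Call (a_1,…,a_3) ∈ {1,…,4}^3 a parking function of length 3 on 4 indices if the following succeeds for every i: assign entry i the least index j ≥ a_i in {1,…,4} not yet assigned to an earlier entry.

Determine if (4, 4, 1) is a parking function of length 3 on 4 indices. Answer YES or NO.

Rearranged: b = (1, 4, 4).
  b_1=1 ≤ 2
  b_2=4 > 3
  fails at i=2 ⇒ NO

NO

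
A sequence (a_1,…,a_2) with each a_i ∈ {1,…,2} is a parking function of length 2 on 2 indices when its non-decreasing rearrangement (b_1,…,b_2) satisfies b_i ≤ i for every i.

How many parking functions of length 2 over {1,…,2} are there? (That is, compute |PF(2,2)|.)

3

|PF| = 1·3^1 = 1·3 = 3
One tuple (2,1) → sorted (1,2): b_i ≤ i ∀i, a PF.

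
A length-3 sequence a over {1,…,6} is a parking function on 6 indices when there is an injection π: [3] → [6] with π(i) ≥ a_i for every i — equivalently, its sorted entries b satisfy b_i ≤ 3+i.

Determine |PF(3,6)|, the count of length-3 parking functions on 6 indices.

|PF| = (7−3)·7^(3−1) = 4·49 = 196 (Konheim–Weiss)
Check (5,3,4) → sorted (3,4,5): b_i ≤ 3+i ∀i, a PF.

196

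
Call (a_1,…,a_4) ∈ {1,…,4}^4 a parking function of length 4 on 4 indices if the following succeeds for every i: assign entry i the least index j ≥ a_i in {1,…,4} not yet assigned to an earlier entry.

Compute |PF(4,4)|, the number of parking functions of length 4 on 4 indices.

|PF(4,4)| = (4−4+1)·(4+1)^(4−1) = 1 · 125 = 125
One tuple (2,4,3,1) → sorted (1,2,3,4): b_i ≤ i ∀i, a PF.

125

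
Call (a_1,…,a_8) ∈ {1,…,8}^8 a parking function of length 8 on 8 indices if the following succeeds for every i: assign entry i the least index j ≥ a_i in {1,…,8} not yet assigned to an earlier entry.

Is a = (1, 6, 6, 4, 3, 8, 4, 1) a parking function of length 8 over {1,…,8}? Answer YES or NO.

Order a: b = (1, 1, 3, 4, 4, 6, 6, 8).
  b_1=1 ≤ 1
  b_2=1 ≤ 2
  b_3=3 ≤ 3
  b_4=4 ≤ 4
  b_5=4 ≤ 5
  b_6=6 ≤ 6
  b_7=6 ≤ 7
  b_8=8 ≤ 8
All bounds hold ⇒ YES

YES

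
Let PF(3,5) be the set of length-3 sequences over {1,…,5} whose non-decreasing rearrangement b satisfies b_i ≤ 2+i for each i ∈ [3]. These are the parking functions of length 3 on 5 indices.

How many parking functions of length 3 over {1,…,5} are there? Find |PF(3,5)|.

|PF(3,5)| = (5−3+1)·(5+1)^(3−1) = 3·36 = 108
Check (4,3,5) → sorted (3,4,5): b_i ≤ 2+i ∀i, a PF.

108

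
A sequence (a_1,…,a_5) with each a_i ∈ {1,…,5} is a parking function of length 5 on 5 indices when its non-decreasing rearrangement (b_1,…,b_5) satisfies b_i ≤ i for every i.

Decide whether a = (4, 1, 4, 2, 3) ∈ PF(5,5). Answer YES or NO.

YES

Rearranged: b = (1, 2, 3, 4, 4).
  b_1=1 ≤ 1
  b_2=2 ≤ 2
  b_3=3 ≤ 3
  b_4=4 ≤ 4
  b_5=4 ≤ 5
All bounds hold ⇒ YES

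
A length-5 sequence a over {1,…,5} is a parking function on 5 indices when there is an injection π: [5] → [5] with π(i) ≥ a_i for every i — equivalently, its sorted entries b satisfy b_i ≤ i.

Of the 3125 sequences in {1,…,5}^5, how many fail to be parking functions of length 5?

#PF = 1·6^4 = 1×1296 = 1296
Check (1,5,5,2,5) → sorted (1,2,5,5,5): b_3=5>3, not a PF.
So 3125 − 1296 = 1829 fail.

1829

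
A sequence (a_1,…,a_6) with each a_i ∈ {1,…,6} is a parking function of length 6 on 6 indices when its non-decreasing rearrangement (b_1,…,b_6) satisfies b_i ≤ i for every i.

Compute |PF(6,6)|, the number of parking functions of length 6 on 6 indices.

|PF(6,6)| = (6+1−6)·(6+1)^{6−1} = 1 · 16807 = 16807 (Konheim–Weiss)
Check (2,2,1,1,2,5) → sorted (1,1,2,2,2,5): b_i ≤ i ∀i, a PF.

16807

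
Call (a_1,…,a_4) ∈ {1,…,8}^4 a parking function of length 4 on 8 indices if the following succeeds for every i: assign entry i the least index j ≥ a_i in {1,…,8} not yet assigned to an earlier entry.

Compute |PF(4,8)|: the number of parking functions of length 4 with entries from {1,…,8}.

#PF = (8−4+1)·(8+1)^(4−1) = 5 · 729 = 3645 [KW]
One tuple (8,2,3,4) → sorted (2,3,4,8): b_i ≤ 4+i ∀i, a PF.

3645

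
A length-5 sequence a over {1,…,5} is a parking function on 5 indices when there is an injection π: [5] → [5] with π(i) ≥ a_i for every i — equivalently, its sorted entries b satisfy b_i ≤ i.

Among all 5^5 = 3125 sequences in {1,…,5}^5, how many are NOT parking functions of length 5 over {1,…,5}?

|PF(5,5)| = (5−5+1)·(5+1)^(5−1) = 1·1296 = 1296 [KW]
One tuple (3,5,1,5,5) → sorted (1,3,5,5,5): b_2=3>2, not a PF.
Total 3125; non-PF = 3125−1296 = 1829

1829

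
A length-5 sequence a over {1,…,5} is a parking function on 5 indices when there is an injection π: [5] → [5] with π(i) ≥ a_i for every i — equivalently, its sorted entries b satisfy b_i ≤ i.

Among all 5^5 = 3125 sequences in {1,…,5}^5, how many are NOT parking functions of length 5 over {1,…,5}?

|PF(5,5)| = 1·6^4 = 1·1296 = 1296
Example (5,4,3,5,5) → sorted (3,4,5,5,5): b_1=3>1, not a PF.
Total 3125; non-PF = 3125−1296 = 1829

1829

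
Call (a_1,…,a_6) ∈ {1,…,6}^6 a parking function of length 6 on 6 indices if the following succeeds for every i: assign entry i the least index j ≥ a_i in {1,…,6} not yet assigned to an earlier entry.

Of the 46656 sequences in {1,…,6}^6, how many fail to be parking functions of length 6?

|PF(6,6)| = (7−6)·7^(6−1) = 1·16807 = 16807 (Pollak)
Example (5,6,5,3,5,4) → sorted (3,4,5,5,5,6): b_1=3>1, not a PF.
6^6 − 16807 = 46656 − 16807 = 29849

29849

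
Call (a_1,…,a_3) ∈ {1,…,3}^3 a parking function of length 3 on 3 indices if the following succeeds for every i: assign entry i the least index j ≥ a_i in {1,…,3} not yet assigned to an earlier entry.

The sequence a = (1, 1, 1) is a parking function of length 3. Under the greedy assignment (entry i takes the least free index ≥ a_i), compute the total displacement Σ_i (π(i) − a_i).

3

Σπ(i) = 1+…+3 = 6; Σa = 1+1+1 = 3; disp = 6−3 = 3.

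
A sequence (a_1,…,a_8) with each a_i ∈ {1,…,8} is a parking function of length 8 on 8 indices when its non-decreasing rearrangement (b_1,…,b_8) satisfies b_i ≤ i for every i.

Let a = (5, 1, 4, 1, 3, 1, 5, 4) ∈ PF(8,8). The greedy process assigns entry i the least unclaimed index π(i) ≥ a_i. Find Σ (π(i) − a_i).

Σπ(i) = 1+…+8 = 36; Σa = 5+1+4+1+3+1+5+4 = 24; disp = 36−24 = 12.

12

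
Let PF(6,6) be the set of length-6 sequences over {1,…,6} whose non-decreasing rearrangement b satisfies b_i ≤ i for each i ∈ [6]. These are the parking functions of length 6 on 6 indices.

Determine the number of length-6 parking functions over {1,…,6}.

16807

#PF = (6+1−6)·(6+1)^{6−1} = 1×16807 = 16807 (Pollak)
One tuple (1,6,3,1,1,1) → sorted (1,1,1,1,3,6): b_i ≤ i ∀i, a PF.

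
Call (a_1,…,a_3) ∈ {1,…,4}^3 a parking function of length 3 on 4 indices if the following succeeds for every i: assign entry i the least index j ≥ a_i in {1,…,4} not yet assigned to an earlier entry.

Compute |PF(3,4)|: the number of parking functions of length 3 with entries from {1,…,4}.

50

|PF(3,4)| = 2·5^2 = 2·25 = 50 (Konheim–Weiss)
E.g. (2,4,3) → sorted (2,3,4): b_i ≤ 1+i ∀i, a PF.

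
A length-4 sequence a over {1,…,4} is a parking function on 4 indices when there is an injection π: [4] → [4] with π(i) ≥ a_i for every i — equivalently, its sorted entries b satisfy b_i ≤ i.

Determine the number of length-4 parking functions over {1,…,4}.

125

|PF(4,4)| = (4+1−4)·(4+1)^{4−1} = 1·125 = 125 [KW]
Example (4,2,1,1) → sorted (1,1,2,4): b_i ≤ i ∀i, a PF.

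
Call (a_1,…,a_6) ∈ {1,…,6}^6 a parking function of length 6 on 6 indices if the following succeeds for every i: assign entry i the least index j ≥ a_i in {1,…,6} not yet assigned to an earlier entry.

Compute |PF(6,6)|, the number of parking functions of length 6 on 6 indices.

16807

|PF(6,6)| = (7−6)·7^(6−1) = 1×16807 = 16807 [KW]
Check (3,4,1,1,2,4) → sorted (1,1,2,3,4,4): b_i ≤ i ∀i, a PF.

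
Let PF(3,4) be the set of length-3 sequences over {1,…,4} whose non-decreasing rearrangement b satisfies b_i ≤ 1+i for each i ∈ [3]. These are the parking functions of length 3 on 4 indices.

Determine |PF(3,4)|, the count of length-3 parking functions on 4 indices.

Count = (4−3+1)·(4+1)^(3−1) = 2×25 = 50 [KW]
One tuple (2,2,2) → sorted (2,2,2): b_i ≤ 1+i ∀i, a PF.

50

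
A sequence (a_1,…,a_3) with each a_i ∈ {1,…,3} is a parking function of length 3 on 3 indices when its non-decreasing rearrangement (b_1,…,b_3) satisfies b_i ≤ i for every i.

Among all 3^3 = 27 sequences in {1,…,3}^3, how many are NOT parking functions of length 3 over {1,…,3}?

11

#PF = 1·4^2 = 1×16 = 16
E.g. (1,3,3) → sorted (1,3,3): b_2=3>2, not a PF.
So 27 − 16 = 11 fail.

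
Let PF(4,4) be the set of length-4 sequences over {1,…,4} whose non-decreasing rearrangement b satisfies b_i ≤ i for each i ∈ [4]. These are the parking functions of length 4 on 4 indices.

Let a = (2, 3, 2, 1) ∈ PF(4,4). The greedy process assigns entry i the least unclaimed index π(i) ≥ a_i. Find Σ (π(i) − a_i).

2

Σπ(i) = 1+…+4 = 10; Σa = 2+3+2+1 = 8; disp = 10−8 = 2.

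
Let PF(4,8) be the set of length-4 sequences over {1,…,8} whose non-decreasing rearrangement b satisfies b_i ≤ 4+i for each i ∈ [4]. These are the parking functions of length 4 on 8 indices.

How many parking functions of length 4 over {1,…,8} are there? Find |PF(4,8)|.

#PF = (8−4+1)·(8+1)^(4−1) = 5 · 729 = 3645
One tuple (5,5,7,5) → sorted (5,5,5,7): b_i ≤ 4+i ∀i, a PF.

3645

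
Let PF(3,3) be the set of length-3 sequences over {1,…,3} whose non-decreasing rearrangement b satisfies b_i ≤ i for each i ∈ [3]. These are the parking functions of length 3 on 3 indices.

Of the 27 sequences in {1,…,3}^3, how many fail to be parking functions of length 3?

11

|PF| = (3+1−3)·(3+1)^{3−1} = 1·16 = 16 (Konheim–Weiss)
Example (1,3,3) → sorted (1,3,3): b_2=3>2, not a PF.
3^3 − 16 = 27 − 16 = 11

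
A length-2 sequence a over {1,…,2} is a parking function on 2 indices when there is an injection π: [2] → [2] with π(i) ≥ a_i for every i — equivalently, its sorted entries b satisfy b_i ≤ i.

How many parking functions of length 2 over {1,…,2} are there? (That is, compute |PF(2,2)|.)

3

Count = 1·3^1 = 1 · 3 = 3 (Konheim–Weiss)
One tuple (1,1) → sorted (1,1): b_i ≤ i ∀i, a PF.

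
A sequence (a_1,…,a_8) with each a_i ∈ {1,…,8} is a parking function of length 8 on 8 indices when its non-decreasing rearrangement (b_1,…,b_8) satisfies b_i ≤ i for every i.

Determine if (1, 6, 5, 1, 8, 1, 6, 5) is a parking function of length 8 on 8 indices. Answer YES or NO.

Order a: b = (1, 1, 1, 5, 5, 6, 6, 8).
  b_1=1 ≤ 1
  b_2=1 ≤ 2
  b_3=1 ≤ 3
  b_4=5 > 4
  fails at i=4 ⇒ NO

NO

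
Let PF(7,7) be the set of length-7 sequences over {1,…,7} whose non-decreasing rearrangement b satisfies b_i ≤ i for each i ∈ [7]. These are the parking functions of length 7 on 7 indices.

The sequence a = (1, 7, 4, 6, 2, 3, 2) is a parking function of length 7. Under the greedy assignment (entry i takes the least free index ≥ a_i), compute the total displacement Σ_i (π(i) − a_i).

3

Σπ(i) = 1+…+7 = 28; Σa = 1+7+4+6+2+3+2 = 25; disp = 28−25 = 3.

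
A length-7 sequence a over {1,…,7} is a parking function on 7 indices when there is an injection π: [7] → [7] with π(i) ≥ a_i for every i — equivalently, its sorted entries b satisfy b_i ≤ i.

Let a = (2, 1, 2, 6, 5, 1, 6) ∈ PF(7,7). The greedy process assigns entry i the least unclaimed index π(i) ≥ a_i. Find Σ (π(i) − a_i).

Σπ = 28 ({1..7} each once); Σa = 2+1+2+6+5+1+6 = 23; disp = 28−23 = 5.

5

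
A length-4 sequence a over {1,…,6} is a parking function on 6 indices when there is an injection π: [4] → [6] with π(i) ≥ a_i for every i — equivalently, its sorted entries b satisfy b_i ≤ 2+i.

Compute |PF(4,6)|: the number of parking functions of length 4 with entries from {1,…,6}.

|PF| = (7−4)·7^(4−1) = 3 · 343 = 1029 (Konheim–Weiss)
Check (6,3,3,4) → sorted (3,3,4,6): b_i ≤ 2+i ∀i, a PF.

1029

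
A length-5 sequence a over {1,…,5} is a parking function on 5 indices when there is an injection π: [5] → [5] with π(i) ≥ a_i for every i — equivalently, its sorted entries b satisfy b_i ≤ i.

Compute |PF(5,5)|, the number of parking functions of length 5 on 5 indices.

1296

|PF(5,5)| = (5+1−5)·(5+1)^{5−1} = 1·1296 = 1296 (Pollak)
One tuple (1,5,2,2,4) → sorted (1,2,2,4,5): b_i ≤ i ∀i, a PF.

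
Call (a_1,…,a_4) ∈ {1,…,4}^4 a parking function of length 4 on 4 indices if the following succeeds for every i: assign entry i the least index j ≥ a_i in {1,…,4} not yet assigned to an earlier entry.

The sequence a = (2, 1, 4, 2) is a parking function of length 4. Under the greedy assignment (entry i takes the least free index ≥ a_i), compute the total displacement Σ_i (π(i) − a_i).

Σπ = 10 ({1..4} each once); Σa = 2+1+4+2 = 9; disp = 10−9 = 1.

1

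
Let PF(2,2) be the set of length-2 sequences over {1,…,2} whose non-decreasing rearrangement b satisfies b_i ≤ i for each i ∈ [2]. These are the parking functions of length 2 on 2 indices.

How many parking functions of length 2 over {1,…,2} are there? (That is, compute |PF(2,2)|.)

3

#PF = (2+1−2)·(2+1)^{2−1} = 1·3 = 3 (Konheim–Weiss)
Check (1,1) → sorted (1,1): b_i ≤ i ∀i, a PF.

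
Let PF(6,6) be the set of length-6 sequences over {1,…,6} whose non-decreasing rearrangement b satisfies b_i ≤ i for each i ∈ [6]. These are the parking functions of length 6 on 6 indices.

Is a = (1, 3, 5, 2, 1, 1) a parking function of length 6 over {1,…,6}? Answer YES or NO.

YES

Rearranged: b = (1, 1, 1, 2, 3, 5).
  b_1=1 ≤ 1
  b_2=1 ≤ 2
  b_3=1 ≤ 3
  b_4=2 ≤ 4
  b_5=3 ≤ 5
  b_6=5 ≤ 6
All bounds hold ⇒ YES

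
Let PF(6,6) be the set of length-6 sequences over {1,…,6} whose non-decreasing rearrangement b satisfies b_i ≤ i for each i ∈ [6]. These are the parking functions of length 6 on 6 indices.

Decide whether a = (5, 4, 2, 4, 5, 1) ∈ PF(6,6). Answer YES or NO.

NO

Order a: b = (1, 2, 4, 4, 5, 5).
  b_1=1 ≤ 1
  b_2=2 ≤ 2
  b_3=4 > 3
  fails at i=3 ⇒ NO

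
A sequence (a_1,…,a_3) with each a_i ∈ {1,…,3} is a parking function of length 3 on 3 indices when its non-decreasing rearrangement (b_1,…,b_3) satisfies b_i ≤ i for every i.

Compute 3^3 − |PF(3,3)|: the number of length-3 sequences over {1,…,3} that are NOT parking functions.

Count = (3+1−3)·(3+1)^{3−1} = 1·16 = 16 [KW]
One tuple (3,3,3) → sorted (3,3,3): b_1=3>1, not a PF.
So 27 − 16 = 11 fail.

11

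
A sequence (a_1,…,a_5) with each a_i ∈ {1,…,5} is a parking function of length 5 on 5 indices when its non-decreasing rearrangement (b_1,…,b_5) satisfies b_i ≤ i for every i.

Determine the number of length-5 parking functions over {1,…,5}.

1296

#PF = (6−5)·6^(5−1) = 1 · 1296 = 1296 (Konheim–Weiss)
E.g. (1,4,5,3,2) → sorted (1,2,3,4,5): b_i ≤ i ∀i, a PF.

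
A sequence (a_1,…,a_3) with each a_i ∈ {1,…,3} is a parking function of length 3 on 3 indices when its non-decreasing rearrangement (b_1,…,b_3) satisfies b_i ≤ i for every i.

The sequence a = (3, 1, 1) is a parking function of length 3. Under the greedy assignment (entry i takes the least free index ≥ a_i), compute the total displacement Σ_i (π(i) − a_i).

Σπ(i) = 1+…+3 = 6; Σa = 3+1+1 = 5; disp = 6−5 = 1.

1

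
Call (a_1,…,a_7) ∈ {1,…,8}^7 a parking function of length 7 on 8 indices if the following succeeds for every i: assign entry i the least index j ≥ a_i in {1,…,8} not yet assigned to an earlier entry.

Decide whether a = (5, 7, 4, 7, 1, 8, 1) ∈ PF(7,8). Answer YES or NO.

Order a: b = (1, 1, 4, 5, 7, 7, 8).
  b_1=1 ≤ 2
  b_2=1 ≤ 3
  b_3=4 ≤ 4
  b_4=5 ≤ 5
  b_5=7 > 6
  fails at i=5 ⇒ NO

NO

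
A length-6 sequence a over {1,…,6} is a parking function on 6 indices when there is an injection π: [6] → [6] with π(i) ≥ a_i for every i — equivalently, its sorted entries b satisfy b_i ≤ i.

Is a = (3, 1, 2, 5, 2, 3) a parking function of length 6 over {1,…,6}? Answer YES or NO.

Sorted: b = (1, 2, 2, 3, 3, 5).
  b_1=1 ≤ 1
  b_2=2 ≤ 2
  b_3=2 ≤ 3
  b_4=3 ≤ 4
  b_5=3 ≤ 5
  b_6=5 ≤ 6
All bounds hold ⇒ YES

YES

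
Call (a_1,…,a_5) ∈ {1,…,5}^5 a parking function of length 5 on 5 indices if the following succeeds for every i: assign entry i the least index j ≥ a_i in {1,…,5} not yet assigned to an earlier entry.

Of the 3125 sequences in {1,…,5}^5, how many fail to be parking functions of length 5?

Count = (6−5)·6^(5−1) = 1·1296 = 1296 (Pollak)
E.g. (5,4,5,5,3) → sorted (3,4,5,5,5): b_1=3>1, not a PF.
So 3125 − 1296 = 1829 fail.

1829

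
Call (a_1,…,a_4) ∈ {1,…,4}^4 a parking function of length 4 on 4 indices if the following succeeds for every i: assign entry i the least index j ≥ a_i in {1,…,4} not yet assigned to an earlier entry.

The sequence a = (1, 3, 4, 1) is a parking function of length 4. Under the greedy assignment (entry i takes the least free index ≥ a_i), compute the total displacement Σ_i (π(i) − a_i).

1

Σπ(i) = 1+…+4 = 10; Σa = 1+3+4+1 = 9; disp = 10−9 = 1.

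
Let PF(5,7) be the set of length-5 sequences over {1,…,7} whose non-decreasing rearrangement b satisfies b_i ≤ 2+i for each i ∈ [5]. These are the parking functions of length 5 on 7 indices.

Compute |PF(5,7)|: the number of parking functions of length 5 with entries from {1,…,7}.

12288

#PF = (7+1−5)·(7+1)^{5−1} = 3 · 4096 = 12288 [KW]
E.g. (3,7,3,2,6) → sorted (2,3,3,6,7): b_i ≤ 2+i ∀i, a PF.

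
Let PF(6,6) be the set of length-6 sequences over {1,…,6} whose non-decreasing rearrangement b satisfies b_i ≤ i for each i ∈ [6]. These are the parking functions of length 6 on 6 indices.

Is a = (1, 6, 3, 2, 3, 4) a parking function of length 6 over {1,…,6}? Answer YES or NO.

YES

Sorted: b = (1, 2, 3, 3, 4, 6).
  b_1=1 ≤ 1
  b_2=2 ≤ 2
  b_3=3 ≤ 3
  b_4=3 ≤ 4
  b_5=4 ≤ 5
  b_6=6 ≤ 6
All bounds hold ⇒ YES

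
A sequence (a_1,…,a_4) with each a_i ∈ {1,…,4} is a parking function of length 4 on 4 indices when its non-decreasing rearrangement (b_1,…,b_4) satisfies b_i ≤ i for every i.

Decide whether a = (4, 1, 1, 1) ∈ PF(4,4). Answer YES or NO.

Sorted: b = (1, 1, 1, 4).
  b_1=1 ≤ 1
  b_2=1 ≤ 2
  b_3=1 ≤ 3
  b_4=4 ≤ 4
All bounds hold ⇒ YES

YES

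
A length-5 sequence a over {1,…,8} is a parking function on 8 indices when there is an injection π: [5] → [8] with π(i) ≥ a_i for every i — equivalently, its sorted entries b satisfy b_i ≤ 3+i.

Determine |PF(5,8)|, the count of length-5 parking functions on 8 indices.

26244

Count = (8+1−5)·(8+1)^{5−1} = 4×6561 = 26244 [KW]
Example (7,4,1,6,6) → sorted (1,4,6,6,7): b_i ≤ 3+i ∀i, a PF.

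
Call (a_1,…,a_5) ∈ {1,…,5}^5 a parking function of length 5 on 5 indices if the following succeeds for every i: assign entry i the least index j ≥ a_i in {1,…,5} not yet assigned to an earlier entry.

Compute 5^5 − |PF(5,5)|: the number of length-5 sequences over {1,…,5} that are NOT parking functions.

1829

|PF(5,5)| = (5−5+1)·(5+1)^(5−1) = 1×1296 = 1296 [KW]
One tuple (2,4,3,5,3) → sorted (2,3,3,4,5): b_1=2>1, not a PF.
Total 3125; non-PF = 3125−1296 = 1829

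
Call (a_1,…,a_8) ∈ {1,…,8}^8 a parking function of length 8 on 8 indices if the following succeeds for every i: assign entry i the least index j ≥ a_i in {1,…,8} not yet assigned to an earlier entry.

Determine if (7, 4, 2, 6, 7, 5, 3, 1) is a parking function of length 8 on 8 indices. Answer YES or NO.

YES

Order a: b = (1, 2, 3, 4, 5, 6, 7, 7).
  b_1=1 ≤ 1
  b_2=2 ≤ 2
  b_3=3 ≤ 3
  b_4=4 ≤ 4
  b_5=5 ≤ 5
  b_6=6 ≤ 6
  b_7=7 ≤ 7
  b_8=7 ≤ 8
All bounds hold ⇒ YES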